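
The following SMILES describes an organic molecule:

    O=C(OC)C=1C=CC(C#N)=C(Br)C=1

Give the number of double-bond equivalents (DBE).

7

Degree of unsaturation = (number of rings) + (number of π bonds).
Ring closures in the SMILES: 1.
π bonds: 4 double bonds (each 1 DoU), 1 triple bond (each 2 DoU) → 6 DoU from unsaturation.
Total DoU = 1 + 6 = 7.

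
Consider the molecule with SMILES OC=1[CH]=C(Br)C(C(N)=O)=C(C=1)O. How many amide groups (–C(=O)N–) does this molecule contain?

The amide motif appears at heavy-atom position 7 in the SMILES.
Other groups present: 2 hydroxyl.
Amide count: 1.

1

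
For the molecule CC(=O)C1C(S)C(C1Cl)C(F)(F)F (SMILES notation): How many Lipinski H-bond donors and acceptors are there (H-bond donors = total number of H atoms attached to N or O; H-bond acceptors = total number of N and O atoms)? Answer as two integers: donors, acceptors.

0, 1

Donors: find every N or O and count the H atoms it carries.
  atom 3 (O): bond orders sum to 2 → 0 H
Lipinski HBD = 0.
Acceptors: N atoms = 0, O atoms = 1 → HBA = 1.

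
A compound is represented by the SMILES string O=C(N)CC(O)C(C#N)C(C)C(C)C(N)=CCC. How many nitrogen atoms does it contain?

Scan the SMILES for N atoms (remember two-letter symbols like Cl and Br are single atoms).
Nitrogen count: 3.

3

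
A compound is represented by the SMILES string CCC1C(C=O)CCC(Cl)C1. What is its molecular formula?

Walk through each heavy atom and fill implicit hydrogens from standard valence (C 4, N 3, O 2, S 2, halogen 1):
  atom 1: C, bond orders sum to 1 (valence 4) → 3 H
  atom 2: C, bond orders sum to 2 (valence 4) → 2 H
  atom 3: C, bond orders sum to 3 (valence 4) → 1 H
  atom 4: C, bond orders sum to 3 (valence 4) → 1 H
  atom 5: C, bond orders sum to 3 (valence 4) → 1 H
  atom 6: O, bond orders sum to 2 (valence 2) → 0 H
  atom 7: C, bond orders sum to 2 (valence 4) → 2 H
  atom 8: C, bond orders sum to 2 (valence 4) → 2 H
  atom 9: C, bond orders sum to 3 (valence 4) → 1 H
  atom 10: Cl (halogen, monovalent) → 0 H
  atom 11: C, bond orders sum to 2 (valence 4) → 2 H
Totals → C:9, H:15, Cl:1, O:1.

C9H15ClO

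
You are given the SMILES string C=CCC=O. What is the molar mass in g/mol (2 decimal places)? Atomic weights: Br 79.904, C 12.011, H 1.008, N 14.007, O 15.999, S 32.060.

70.09 g/mol

First, the molecular formula is C4H6O (counting implicit H from valence).
  C: 4 × 12.011 = 48.044
  H: 6 × 1.008 = 6.048
  O: 1 × 15.999 = 15.999
Sum: 4×12.011 + 6×1.008 + 1×15.999 = 70.091 → 70.09 g/mol.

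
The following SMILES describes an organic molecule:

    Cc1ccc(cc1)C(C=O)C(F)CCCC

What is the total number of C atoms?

14

Count every carbon token in the SMILES (each C, including those in ring-closure positions and inside branches).
Carbon count: 14.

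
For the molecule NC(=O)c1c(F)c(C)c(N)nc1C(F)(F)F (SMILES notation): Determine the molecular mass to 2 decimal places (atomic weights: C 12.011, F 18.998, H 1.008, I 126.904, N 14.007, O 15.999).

First, the molecular formula is C8H7F4N3O (counting implicit H from valence).
  C: 8 × 12.011 = 96.088
  F: 4 × 18.998 = 75.992
  H: 7 × 1.008 = 7.056
  N: 3 × 14.007 = 42.021
  O: 1 × 15.999 = 15.999
Sum: 8×12.011 + 4×18.998 + 7×1.008 + 3×14.007 + 1×15.999 = 237.156 → 237.16 g/mol.

237.16 g/mol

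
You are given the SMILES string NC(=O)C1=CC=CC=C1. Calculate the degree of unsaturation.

5

Molecular formula: C7H7NO.
DoU = (2C + 2 + N − H − X) / 2, where X is the halogen count and O/S are ignored.
    = (2·7 + 2 + 1 − 7 − 0) / 2 = 10 / 2 = 5.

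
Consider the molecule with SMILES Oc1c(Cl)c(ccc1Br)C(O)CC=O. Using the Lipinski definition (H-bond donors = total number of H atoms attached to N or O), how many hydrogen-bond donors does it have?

Donors: find every N or O and count the H atoms it carries.
  atom 1 (O): bond orders sum to 1 → 1 H
  atom 11 (O): bond orders sum to 1 → 1 H
  atom 14 (O): bond orders sum to 2 → 0 H
Lipinski HBD = 2.

2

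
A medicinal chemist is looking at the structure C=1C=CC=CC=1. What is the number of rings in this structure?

1

In SMILES, each pair of matching ring-closure digits denotes one ring-closing bond; the number of such bonds equals the number of independent rings.
Ring-closure bonds here: 1.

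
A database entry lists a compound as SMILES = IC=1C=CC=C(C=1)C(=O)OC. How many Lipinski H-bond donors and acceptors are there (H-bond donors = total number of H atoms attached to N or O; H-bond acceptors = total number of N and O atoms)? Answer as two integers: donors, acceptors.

0, 2

Donors: find every N or O and count the H atoms it carries.
  atom 9 (O): bond orders sum to 2 → 0 H
  atom 10 (O): bond orders sum to 2 → 0 H
Lipinski HBD = 0.
Acceptors: N atoms = 0, O atoms = 2 → HBA = 2.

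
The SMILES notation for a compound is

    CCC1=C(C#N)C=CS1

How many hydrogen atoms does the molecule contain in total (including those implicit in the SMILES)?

Walk through each heavy atom and fill implicit hydrogens from standard valence (C 4, N 3, O 2, S 2, halogen 1):
  atom 1: C, bond orders sum to 1 (valence 4) → 3 H
  atom 2: C, bond orders sum to 2 (valence 4) → 2 H
  atom 3: C, bond orders sum to 4 (valence 4) → 0 H
  atom 4: C, bond orders sum to 4 (valence 4) → 0 H
  atom 5: C, bond orders sum to 4 (valence 4) → 0 H
  atom 6: N, bond orders sum to 3 (valence 3) → 0 H
  atom 7: C, bond orders sum to 3 (valence 4) → 1 H
  atom 8: C, bond orders sum to 3 (valence 4) → 1 H
  atom 9: S, bond orders sum to 2 (valence 2) → 0 H
Total hydrogens: 7.

7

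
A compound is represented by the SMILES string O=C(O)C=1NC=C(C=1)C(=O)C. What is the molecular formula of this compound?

Walk through each heavy atom and fill implicit hydrogens from standard valence (C 4, N 3, O 2, S 2, halogen 1):
  atom 1: O, bond orders sum to 2 (valence 2) → 0 H
  atom 2: C, bond orders sum to 4 (valence 4) → 0 H
  atom 3: O, bond orders sum to 1 (valence 2) → 1 H
  atom 4: C, bond orders sum to 4 (valence 4) → 0 H
  atom 5: N, bond orders sum to 2 (valence 3) → 1 H
  atom 6: C, bond orders sum to 3 (valence 4) → 1 H
  atom 7: C, bond orders sum to 4 (valence 4) → 0 H
  atom 8: C, bond orders sum to 3 (valence 4) → 1 H
  atom 9: C, bond orders sum to 4 (valence 4) → 0 H
  atom 10: O, bond orders sum to 2 (valence 2) → 0 H
  atom 11: C, bond orders sum to 1 (valence 4) → 3 H
Totals → C:7, H:7, N:1, O:3.

C7H7NO3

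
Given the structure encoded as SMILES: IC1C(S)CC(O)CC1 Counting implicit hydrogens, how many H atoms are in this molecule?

11

Walk through each heavy atom and fill implicit hydrogens from standard valence (C 4, N 3, O 2, S 2, halogen 1):
  atom 1: I (halogen, monovalent) → 0 H
  atom 2: C, bond orders sum to 3 (valence 4) → 1 H
  atom 3: C, bond orders sum to 3 (valence 4) → 1 H
  atom 4: S, bond orders sum to 1 (valence 2) → 1 H
  atom 5: C, bond orders sum to 2 (valence 4) → 2 H
  atom 6: C, bond orders sum to 3 (valence 4) → 1 H
  atom 7: O, bond orders sum to 1 (valence 2) → 1 H
  atom 8: C, bond orders sum to 2 (valence 4) → 2 H
  atom 9: C, bond orders sum to 2 (valence 4) → 2 H
Total hydrogens: 11.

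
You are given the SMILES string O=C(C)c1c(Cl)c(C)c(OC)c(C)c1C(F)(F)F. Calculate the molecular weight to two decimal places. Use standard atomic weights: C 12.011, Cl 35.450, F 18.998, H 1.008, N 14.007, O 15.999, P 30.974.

280.67 g/mol

First, the molecular formula is C12H12ClF3O2 (counting implicit H from valence).
  C: 12 × 12.011 = 144.132
  Cl: 1 × 35.450 = 35.450
  F: 3 × 18.998 = 56.994
  H: 12 × 1.008 = 12.096
  O: 2 × 15.999 = 31.998
Sum: 12×12.011 + 1×35.450 + 3×18.998 + 12×1.008 + 2×15.999 = 280.670 → 280.67 g/mol.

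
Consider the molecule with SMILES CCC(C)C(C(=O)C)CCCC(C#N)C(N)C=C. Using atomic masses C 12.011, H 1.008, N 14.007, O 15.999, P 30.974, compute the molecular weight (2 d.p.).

250.39 g/mol

First, the molecular formula is C15H26N2O (counting implicit H from valence).
  C: 15 × 12.011 = 180.165
  H: 26 × 1.008 = 26.208
  N: 2 × 14.007 = 28.014
  O: 1 × 15.999 = 15.999
Sum: 15×12.011 + 26×1.008 + 2×14.007 + 1×15.999 = 250.386 → 250.39 g/mol.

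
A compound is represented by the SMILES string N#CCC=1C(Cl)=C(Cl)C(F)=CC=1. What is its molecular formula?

Walk through each heavy atom and fill implicit hydrogens from standard valence (C 4, N 3, O 2, S 2, halogen 1):
  atom 1: N, bond orders sum to 3 (valence 3) → 0 H
  atom 2: C, bond orders sum to 4 (valence 4) → 0 H
  atom 3: C, bond orders sum to 2 (valence 4) → 2 H
  atom 4: C, bond orders sum to 4 (valence 4) → 0 H
  atom 5: C, bond orders sum to 4 (valence 4) → 0 H
  atom 6: Cl (halogen, monovalent) → 0 H
  atom 7: C, bond orders sum to 4 (valence 4) → 0 H
  atom 8: Cl (halogen, monovalent) → 0 H
  atom 9: C, bond orders sum to 4 (valence 4) → 0 H
  atom 10: F (halogen, monovalent) → 0 H
  atom 11: C, bond orders sum to 3 (valence 4) → 1 H
  atom 12: C, bond orders sum to 3 (valence 4) → 1 H
Totals → C:8, H:4, Cl:2, F:1, N:1.

C8H4Cl2FN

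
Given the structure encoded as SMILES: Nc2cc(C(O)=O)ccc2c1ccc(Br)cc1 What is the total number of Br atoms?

Scan the SMILES for Br atoms (remember two-letter symbols like Cl and Br are single atoms).
Bromine count: 1.

1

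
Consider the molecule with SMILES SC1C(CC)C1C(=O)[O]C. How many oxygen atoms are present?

Scan the SMILES for O atoms (remember two-letter symbols like Cl and Br are single atoms).
Oxygen count: 2.

2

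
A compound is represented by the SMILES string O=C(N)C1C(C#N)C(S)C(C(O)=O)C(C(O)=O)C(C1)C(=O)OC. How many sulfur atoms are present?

1

Scan the SMILES for S atoms (remember two-letter symbols like Cl and Br are single atoms).
Sulfur count: 1.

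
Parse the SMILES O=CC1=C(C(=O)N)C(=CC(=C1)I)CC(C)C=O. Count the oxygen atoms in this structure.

Scan the SMILES for O atoms (remember two-letter symbols like Cl and Br are single atoms).
Oxygen count: 3.

3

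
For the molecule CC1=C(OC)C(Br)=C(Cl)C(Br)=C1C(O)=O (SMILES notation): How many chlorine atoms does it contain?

Scan the SMILES for Cl atoms (remember two-letter symbols like Cl and Br are single atoms).
Chlorine count: 1.

1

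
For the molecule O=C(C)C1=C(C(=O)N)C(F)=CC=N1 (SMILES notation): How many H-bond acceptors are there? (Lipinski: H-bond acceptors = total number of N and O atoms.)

N atoms: 2; O atoms: 2.
Lipinski HBA = 2 + 2 = 4.

4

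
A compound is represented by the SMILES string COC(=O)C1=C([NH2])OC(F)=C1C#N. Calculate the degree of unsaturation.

6

Molecular formula: C7H5FN2O3.
DoU = (2C + 2 + N − H − X) / 2, where X is the halogen count and O/S are ignored.
    = (2·7 + 2 + 2 − 5 − 1) / 2 = 12 / 2 = 6.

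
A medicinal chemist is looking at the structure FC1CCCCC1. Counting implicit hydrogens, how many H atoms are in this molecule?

11

Walk through each heavy atom and fill implicit hydrogens from standard valence (C 4, N 3, O 2, S 2, halogen 1):
  atom 1: F (halogen, monovalent) → 0 H
  atom 2: C, bond orders sum to 3 (valence 4) → 1 H
  atom 3: C, bond orders sum to 2 (valence 4) → 2 H
  atom 4: C, bond orders sum to 2 (valence 4) → 2 H
  atom 5: C, bond orders sum to 2 (valence 4) → 2 H
  atom 6: C, bond orders sum to 2 (valence 4) → 2 H
  atom 7: C, bond orders sum to 2 (valence 4) → 2 H
Total hydrogens: 11.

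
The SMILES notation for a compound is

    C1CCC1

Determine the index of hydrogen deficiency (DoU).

Molecular formula: C4H8.
DoU = (2C + 2 + N − H − X) / 2, where X is the halogen count and O/S are ignored.
    = (2·4 + 2 + 0 − 8 − 0) / 2 = 2 / 2 = 1.

1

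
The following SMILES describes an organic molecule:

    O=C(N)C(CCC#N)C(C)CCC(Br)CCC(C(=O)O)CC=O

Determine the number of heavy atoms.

Every atom symbol written in the SMILES (organic subset) is one heavy atom; implicit H are not written.
Heavy atoms by element → Br:1, C:16, N:2, O:4.
Total: 23.

23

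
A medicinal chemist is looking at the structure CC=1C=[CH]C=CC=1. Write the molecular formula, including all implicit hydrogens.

C7H8

Walk through each heavy atom and fill implicit hydrogens from standard valence (C 4, N 3, O 2, S 2, halogen 1):
  atom 1: C, bond orders sum to 1 (valence 4) → 3 H
  atom 2: C, bond orders sum to 4 (valence 4) → 0 H
  atom 3: C, bond orders sum to 3 (valence 4) → 1 H
  atom 4: C with explicit H count 1
  atom 5: C, bond orders sum to 3 (valence 4) → 1 H
  atom 6: C, bond orders sum to 3 (valence 4) → 1 H
  atom 7: C, bond orders sum to 3 (valence 4) → 1 H
Totals → C:7, H:8.
In Hill order: C7H8.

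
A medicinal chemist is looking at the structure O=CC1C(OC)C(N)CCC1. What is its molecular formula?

Walk through each heavy atom and fill implicit hydrogens from standard valence (C 4, N 3, O 2, S 2, halogen 1):
  atom 1: O, bond orders sum to 2 (valence 2) → 0 H
  atom 2: C, bond orders sum to 3 (valence 4) → 1 H
  atom 3: C, bond orders sum to 3 (valence 4) → 1 H
  atom 4: C, bond orders sum to 3 (valence 4) → 1 H
  atom 5: O, bond orders sum to 2 (valence 2) → 0 H
  atom 6: C, bond orders sum to 1 (valence 4) → 3 H
  atom 7: C, bond orders sum to 3 (valence 4) → 1 H
  atom 8: N, bond orders sum to 1 (valence 3) → 2 H
  atom 9: C, bond orders sum to 2 (valence 4) → 2 H
  atom 10: C, bond orders sum to 2 (valence 4) → 2 H
  atom 11: C, bond orders sum to 2 (valence 4) → 2 H
Totals → C:8, H:15, N:1, O:2.
In Hill order: C8H15NO2.

C8H15NO2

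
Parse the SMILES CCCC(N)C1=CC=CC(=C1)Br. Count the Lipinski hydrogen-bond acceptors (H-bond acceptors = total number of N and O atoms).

N atoms: 1; O atoms: 0.
Lipinski HBA = 1 + 0 = 1.

1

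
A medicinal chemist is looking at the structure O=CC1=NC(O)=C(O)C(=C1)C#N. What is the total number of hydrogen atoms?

Walk through each heavy atom and fill implicit hydrogens from standard valence (C 4, N 3, O 2, S 2, halogen 1):
  atom 1: O, bond orders sum to 2 (valence 2) → 0 H
  atom 2: C, bond orders sum to 3 (valence 4) → 1 H
  atom 3: C, bond orders sum to 4 (valence 4) → 0 H
  atom 4: N, bond orders sum to 3 (valence 3) → 0 H
  atom 5: C, bond orders sum to 4 (valence 4) → 0 H
  atom 6: O, bond orders sum to 1 (valence 2) → 1 H
  atom 7: C, bond orders sum to 4 (valence 4) → 0 H
  atom 8: O, bond orders sum to 1 (valence 2) → 1 H
  atom 9: C, bond orders sum to 4 (valence 4) → 0 H
  atom 10: C, bond orders sum to 3 (valence 4) → 1 H
  atom 11: C, bond orders sum to 4 (valence 4) → 0 H
  atom 12: N, bond orders sum to 3 (valence 3) → 0 H
Total hydrogens: 4.

4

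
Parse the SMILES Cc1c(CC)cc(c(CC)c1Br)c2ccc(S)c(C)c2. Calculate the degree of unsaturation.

8

Molecular formula: C18H21BrS.
DoU = (2C + 2 + N − H − X) / 2, where X is the halogen count and O/S are ignored.
    = (2·18 + 2 + 0 − 21 − 1) / 2 = 16 / 2 = 8.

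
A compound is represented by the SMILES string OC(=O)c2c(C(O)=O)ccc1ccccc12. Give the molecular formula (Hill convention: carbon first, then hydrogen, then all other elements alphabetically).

Walk through each heavy atom and fill implicit hydrogens from standard valence (C 4, N 3, O 2, S 2, halogen 1); for lowercase aromatic atoms, an aromatic c carries 1 H when it has two neighbours and 0 H with three, and aromatic n carries 0 H:
  atom 1: O, bond orders sum to 1 (valence 2) → 1 H
  atom 2: C, bond orders sum to 4 (valence 4) → 0 H
  atom 3: O, bond orders sum to 2 (valence 2) → 0 H
  atom 4: aromatic c, 3 neighbours → 0 H
  atom 5: aromatic c, 3 neighbours → 0 H
  atom 6: C, bond orders sum to 4 (valence 4) → 0 H
  atom 7: O, bond orders sum to 1 (valence 2) → 1 H
  atom 8: O, bond orders sum to 2 (valence 2) → 0 H
  atom 9: aromatic c, 2 neighbours → 1 H
  atom 10: aromatic c, 2 neighbours → 1 H
  atom 11: aromatic c, 3 neighbours → 0 H
  atom 12: aromatic c, 2 neighbours → 1 H
  atom 13: aromatic c, 2 neighbours → 1 H
  atom 14: aromatic c, 2 neighbours → 1 H
  atom 15: aromatic c, 2 neighbours → 1 H
  atom 16: aromatic c, 3 neighbours → 0 H
Totals → C:12, H:8, O:4.
In Hill order: C12H8O4.

C12H8O4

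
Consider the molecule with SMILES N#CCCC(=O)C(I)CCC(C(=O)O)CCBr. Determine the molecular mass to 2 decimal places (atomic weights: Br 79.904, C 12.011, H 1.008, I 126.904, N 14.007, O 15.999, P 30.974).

First, the molecular formula is C11H15BrINO3 (counting implicit H from valence).
  Br: 1 × 79.904 = 79.904
  C: 11 × 12.011 = 132.121
  H: 15 × 1.008 = 15.120
  I: 1 × 126.904 = 126.904
  N: 1 × 14.007 = 14.007
  O: 3 × 15.999 = 47.997
Sum: 1×79.904 + 11×12.011 + 15×1.008 + 1×126.904 + 1×14.007 + 3×15.999 = 416.053 → 416.05 g/mol.

416.05 g/mol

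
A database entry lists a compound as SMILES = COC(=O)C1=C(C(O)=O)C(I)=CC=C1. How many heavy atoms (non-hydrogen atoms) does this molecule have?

14

Every atom symbol written in the SMILES (organic subset) is one heavy atom; implicit H are not written.
Heavy atoms by element → C:9, I:1, O:4.
Total: 14.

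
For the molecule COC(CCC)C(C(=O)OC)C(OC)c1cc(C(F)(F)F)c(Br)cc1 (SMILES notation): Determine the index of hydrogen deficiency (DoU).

5

Molecular formula: C17H22BrF3O4.
DoU = (2C + 2 + N − H − X) / 2, where X is the halogen count and O/S are ignored.
    = (2·17 + 2 + 0 − 22 − 4) / 2 = 10 / 2 = 5.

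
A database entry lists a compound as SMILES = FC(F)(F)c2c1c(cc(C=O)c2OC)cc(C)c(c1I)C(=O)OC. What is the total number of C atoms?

Count every carbon token in the SMILES (each C, including those in ring-closure positions and inside branches).
Carbon count: 16.

16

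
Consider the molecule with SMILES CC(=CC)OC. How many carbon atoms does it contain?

Count every carbon token in the SMILES (each C, including those in ring-closure positions and inside branches).
Carbon count: 5.

5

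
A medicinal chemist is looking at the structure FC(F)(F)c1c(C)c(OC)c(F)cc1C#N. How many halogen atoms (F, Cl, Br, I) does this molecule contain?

4

Halogen atoms appear at heavy-atom positions 1, 3, 4, 12 (4×F).
Other groups present: 1 ether, 1 nitrile.
Halogen count: 4.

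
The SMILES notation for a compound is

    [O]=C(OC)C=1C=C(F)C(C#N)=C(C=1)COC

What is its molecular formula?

C11H10FNO3

Walk through each heavy atom and fill implicit hydrogens from standard valence (C 4, N 3, O 2, S 2, halogen 1):
  atom 1: O with explicit H count 0
  atom 2: C, bond orders sum to 4 (valence 4) → 0 H
  atom 3: O, bond orders sum to 2 (valence 2) → 0 H
  atom 4: C, bond orders sum to 1 (valence 4) → 3 H
  atom 5: C, bond orders sum to 4 (valence 4) → 0 H
  atom 6: C, bond orders sum to 3 (valence 4) → 1 H
  atom 7: C, bond orders sum to 4 (valence 4) → 0 H
  atom 8: F (halogen, monovalent) → 0 H
  atom 9: C, bond orders sum to 4 (valence 4) → 0 H
  atom 10: C, bond orders sum to 4 (valence 4) → 0 H
  atom 11: N, bond orders sum to 3 (valence 3) → 0 H
  atom 12: C, bond orders sum to 4 (valence 4) → 0 H
  atom 13: C, bond orders sum to 3 (valence 4) → 1 H
  atom 14: C, bond orders sum to 2 (valence 4) → 2 H
  atom 15: O, bond orders sum to 2 (valence 2) → 0 H
  atom 16: C, bond orders sum to 1 (valence 4) → 3 H
Totals → C:11, H:10, F:1, N:1, O:3.
In Hill order: C11H10FNO3.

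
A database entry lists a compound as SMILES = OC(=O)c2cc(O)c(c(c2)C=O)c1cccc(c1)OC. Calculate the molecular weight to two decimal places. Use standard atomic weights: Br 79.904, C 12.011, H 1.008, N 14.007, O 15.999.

First, the molecular formula is C15H12O5 (counting implicit H from valence).
  C: 15 × 12.011 = 180.165
  H: 12 × 1.008 = 12.096
  O: 5 × 15.999 = 79.995
Sum: 15×12.011 + 12×1.008 + 5×15.999 = 272.256 → 272.26 g/mol.

272.26 g/mol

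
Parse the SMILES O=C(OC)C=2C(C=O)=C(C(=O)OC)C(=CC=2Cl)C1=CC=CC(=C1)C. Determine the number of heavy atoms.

24

Every atom symbol written in the SMILES (organic subset) is one heavy atom; implicit H are not written.
Heavy atoms by element → C:18, Cl:1, O:5.
Total: 24.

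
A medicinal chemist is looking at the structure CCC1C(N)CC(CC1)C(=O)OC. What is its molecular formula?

C10H19NO2

Walk through each heavy atom and fill implicit hydrogens from standard valence (C 4, N 3, O 2, S 2, halogen 1):
  atom 1: C, bond orders sum to 1 (valence 4) → 3 H
  atom 2: C, bond orders sum to 2 (valence 4) → 2 H
  atom 3: C, bond orders sum to 3 (valence 4) → 1 H
  atom 4: C, bond orders sum to 3 (valence 4) → 1 H
  atom 5: N, bond orders sum to 1 (valence 3) → 2 H
  atom 6: C, bond orders sum to 2 (valence 4) → 2 H
  atom 7: C, bond orders sum to 3 (valence 4) → 1 H
  atom 8: C, bond orders sum to 2 (valence 4) → 2 H
  atom 9: C, bond orders sum to 2 (valence 4) → 2 H
  atom 10: C, bond orders sum to 4 (valence 4) → 0 H
  atom 11: O, bond orders sum to 2 (valence 2) → 0 H
  atom 12: O, bond orders sum to 2 (valence 2) → 0 H
  atom 13: C, bond orders sum to 1 (valence 4) → 3 H
Totals → C:10, H:19, N:1, O:2.
In Hill order: C10H19NO2.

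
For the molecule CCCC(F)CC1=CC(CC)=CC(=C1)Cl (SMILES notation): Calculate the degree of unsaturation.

Degree of unsaturation = (number of rings) + (number of π bonds).
Ring closures in the SMILES: 1.
π bonds: 3 double bonds (each 1 DoU) → 3 DoU from unsaturation.
Total DoU = 1 + 3 = 4.

4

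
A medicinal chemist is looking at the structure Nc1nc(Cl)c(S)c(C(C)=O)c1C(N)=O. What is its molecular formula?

C8H8ClN3O2S

Walk through each heavy atom and fill implicit hydrogens from standard valence (C 4, N 3, O 2, S 2, halogen 1); for lowercase aromatic atoms, an aromatic c carries 1 H when it has two neighbours and 0 H with three, and aromatic n carries 0 H:
  atom 1: N, bond orders sum to 1 (valence 3) → 2 H
  atom 2: aromatic c, 3 neighbours → 0 H
  atom 3: aromatic n, 2 neighbours → 0 H
  atom 4: aromatic c, 3 neighbours → 0 H
  atom 5: Cl (halogen, monovalent) → 0 H
  atom 6: aromatic c, 3 neighbours → 0 H
  atom 7: S, bond orders sum to 1 (valence 2) → 1 H
  atom 8: aromatic c, 3 neighbours → 0 H
  atom 9: C, bond orders sum to 4 (valence 4) → 0 H
  atom 10: C, bond orders sum to 1 (valence 4) → 3 H
  atom 11: O, bond orders sum to 2 (valence 2) → 0 H
  atom 12: aromatic c, 3 neighbours → 0 H
  atom 13: C, bond orders sum to 4 (valence 4) → 0 H
  atom 14: N, bond orders sum to 1 (valence 3) → 2 H
  atom 15: O, bond orders sum to 2 (valence 2) → 0 H
Totals → C:8, H:8, Cl:1, N:3, O:2, S:1.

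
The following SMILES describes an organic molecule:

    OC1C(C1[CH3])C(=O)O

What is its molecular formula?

C5H8O3

Walk through each heavy atom and fill implicit hydrogens from standard valence (C 4, N 3, O 2, S 2, halogen 1):
  atom 1: O, bond orders sum to 1 (valence 2) → 1 H
  atom 2: C, bond orders sum to 3 (valence 4) → 1 H
  atom 3: C, bond orders sum to 3 (valence 4) → 1 H
  atom 4: C, bond orders sum to 3 (valence 4) → 1 H
  atom 5: C with explicit H count 3
  atom 6: C, bond orders sum to 4 (valence 4) → 0 H
  atom 7: O, bond orders sum to 2 (valence 2) → 0 H
  atom 8: O, bond orders sum to 1 (valence 2) → 1 H
Totals → C:5, H:8, O:3.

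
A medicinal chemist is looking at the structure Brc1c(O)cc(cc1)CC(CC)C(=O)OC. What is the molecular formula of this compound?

C12H15BrO3

Walk through each heavy atom and fill implicit hydrogens from standard valence (C 4, N 3, O 2, S 2, halogen 1); for lowercase aromatic atoms, an aromatic c carries 1 H when it has two neighbours and 0 H with three, and aromatic n carries 0 H:
  atom 1: Br (halogen, monovalent) → 0 H
  atom 2: aromatic c, 3 neighbours → 0 H
  atom 3: aromatic c, 3 neighbours → 0 H
  atom 4: O, bond orders sum to 1 (valence 2) → 1 H
  atom 5: aromatic c, 2 neighbours → 1 H
  atom 6: aromatic c, 3 neighbours → 0 H
  atom 7: aromatic c, 2 neighbours → 1 H
  atom 8: aromatic c, 2 neighbours → 1 H
  atom 9: C, bond orders sum to 2 (valence 4) → 2 H
  atom 10: C, bond orders sum to 3 (valence 4) → 1 H
  atom 11: C, bond orders sum to 2 (valence 4) → 2 H
  atom 12: C, bond orders sum to 1 (valence 4) → 3 H
  atom 13: C, bond orders sum to 4 (valence 4) → 0 H
  atom 14: O, bond orders sum to 2 (valence 2) → 0 H
  atom 15: O, bond orders sum to 2 (valence 2) → 0 H
  atom 16: C, bond orders sum to 1 (valence 4) → 3 H
Totals → C:12, H:15, Br:1, O:3.
In Hill order: C12H15BrO3.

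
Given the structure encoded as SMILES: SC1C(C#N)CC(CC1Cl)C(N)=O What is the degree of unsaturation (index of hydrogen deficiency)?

Degree of unsaturation = (number of rings) + (number of π bonds).
Ring closures in the SMILES: 1.
π bonds: 1 double bond (each 1 DoU), 1 triple bond (each 2 DoU) → 3 DoU from unsaturation.
Total DoU = 1 + 3 = 4.

4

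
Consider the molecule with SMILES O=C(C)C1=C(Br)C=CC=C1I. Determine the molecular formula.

C8H6BrIO

Walk through each heavy atom and fill implicit hydrogens from standard valence (C 4, N 3, O 2, S 2, halogen 1):
  atom 1: O, bond orders sum to 2 (valence 2) → 0 H
  atom 2: C, bond orders sum to 4 (valence 4) → 0 H
  atom 3: C, bond orders sum to 1 (valence 4) → 3 H
  atom 4: C, bond orders sum to 4 (valence 4) → 0 H
  atom 5: C, bond orders sum to 4 (valence 4) → 0 H
  atom 6: Br (halogen, monovalent) → 0 H
  atom 7: C, bond orders sum to 3 (valence 4) → 1 H
  atom 8: C, bond orders sum to 3 (valence 4) → 1 H
  atom 9: C, bond orders sum to 3 (valence 4) → 1 H
  atom 10: C, bond orders sum to 4 (valence 4) → 0 H
  atom 11: I (halogen, monovalent) → 0 H
Totals → C:8, H:6, Br:1, I:1, O:1.
In Hill order: C8H6BrIO.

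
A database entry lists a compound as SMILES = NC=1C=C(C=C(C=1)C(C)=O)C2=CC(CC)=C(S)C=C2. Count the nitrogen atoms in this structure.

Scan the SMILES for N atoms (remember two-letter symbols like Cl and Br are single atoms).
Nitrogen count: 1.

1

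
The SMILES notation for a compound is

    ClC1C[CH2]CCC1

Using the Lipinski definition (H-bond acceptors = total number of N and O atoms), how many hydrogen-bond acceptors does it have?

N atoms: 0; O atoms: 0.
Lipinski HBA = 0 + 0 = 0.

0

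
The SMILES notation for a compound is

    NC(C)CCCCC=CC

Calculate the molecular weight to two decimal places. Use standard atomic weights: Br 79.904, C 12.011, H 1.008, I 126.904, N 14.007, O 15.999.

First, the molecular formula is C9H19N (counting implicit H from valence).
  C: 9 × 12.011 = 108.099
  H: 19 × 1.008 = 19.152
  N: 1 × 14.007 = 14.007
Sum: 9×12.011 + 19×1.008 + 1×14.007 = 141.258 → 141.26 g/mol.

141.26 g/mol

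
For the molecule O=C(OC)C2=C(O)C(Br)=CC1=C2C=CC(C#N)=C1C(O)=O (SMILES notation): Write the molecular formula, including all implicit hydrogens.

C14H8BrNO5

Walk through each heavy atom and fill implicit hydrogens from standard valence (C 4, N 3, O 2, S 2, halogen 1):
  atom 1: O, bond orders sum to 2 (valence 2) → 0 H
  atom 2: C, bond orders sum to 4 (valence 4) → 0 H
  atom 3: O, bond orders sum to 2 (valence 2) → 0 H
  atom 4: C, bond orders sum to 1 (valence 4) → 3 H
  atom 5: C, bond orders sum to 4 (valence 4) → 0 H
  atom 6: C, bond orders sum to 4 (valence 4) → 0 H
  atom 7: O, bond orders sum to 1 (valence 2) → 1 H
  atom 8: C, bond orders sum to 4 (valence 4) → 0 H
  atom 9: Br (halogen, monovalent) → 0 H
  atom 10: C, bond orders sum to 3 (valence 4) → 1 H
  atom 11: C, bond orders sum to 4 (valence 4) → 0 H
  atom 12: C, bond orders sum to 4 (valence 4) → 0 H
  atom 13: C, bond orders sum to 3 (valence 4) → 1 H
  atom 14: C, bond orders sum to 3 (valence 4) → 1 H
  atom 15: C, bond orders sum to 4 (valence 4) → 0 H
  atom 16: C, bond orders sum to 4 (valence 4) → 0 H
  atom 17: N, bond orders sum to 3 (valence 3) → 0 H
  atom 18: C, bond orders sum to 4 (valence 4) → 0 H
  atom 19: C, bond orders sum to 4 (valence 4) → 0 H
  atom 20: O, bond orders sum to 1 (valence 2) → 1 H
  atom 21: O, bond orders sum to 2 (valence 2) → 0 H
Totals → C:14, H:8, Br:1, N:1, O:5.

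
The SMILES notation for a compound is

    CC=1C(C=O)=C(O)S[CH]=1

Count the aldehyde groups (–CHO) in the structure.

The aldehyde motif appears at heavy-atom position 4 in the SMILES.
Other groups present: 1 hydroxyl.
Aldehyde count: 1.

1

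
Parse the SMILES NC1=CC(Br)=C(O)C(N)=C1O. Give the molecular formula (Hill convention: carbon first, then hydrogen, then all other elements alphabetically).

C6H7BrN2O2

Walk through each heavy atom and fill implicit hydrogens from standard valence (C 4, N 3, O 2, S 2, halogen 1):
  atom 1: N, bond orders sum to 1 (valence 3) → 2 H
  atom 2: C, bond orders sum to 4 (valence 4) → 0 H
  atom 3: C, bond orders sum to 3 (valence 4) → 1 H
  atom 4: C, bond orders sum to 4 (valence 4) → 0 H
  atom 5: Br (halogen, monovalent) → 0 H
  atom 6: C, bond orders sum to 4 (valence 4) → 0 H
  atom 7: O, bond orders sum to 1 (valence 2) → 1 H
  atom 8: C, bond orders sum to 4 (valence 4) → 0 H
  atom 9: N, bond orders sum to 1 (valence 3) → 2 H
  atom 10: C, bond orders sum to 4 (valence 4) → 0 H
  atom 11: O, bond orders sum to 1 (valence 2) → 1 H
Totals → C:6, H:7, Br:1, N:2, O:2.
In Hill order: C6H7BrN2O2.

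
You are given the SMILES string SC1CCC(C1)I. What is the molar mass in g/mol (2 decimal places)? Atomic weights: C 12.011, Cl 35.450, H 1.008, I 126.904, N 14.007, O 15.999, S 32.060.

First, the molecular formula is C5H9IS (counting implicit H from valence).
  C: 5 × 12.011 = 60.055
  H: 9 × 1.008 = 9.072
  I: 1 × 126.904 = 126.904
  S: 1 × 32.060 = 32.060
Sum: 5×12.011 + 9×1.008 + 1×126.904 + 1×32.060 = 228.091 → 228.09 g/mol.

228.09 g/mol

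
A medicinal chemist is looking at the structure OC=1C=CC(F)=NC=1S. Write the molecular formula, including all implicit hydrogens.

C5H4FNOS

Walk through each heavy atom and fill implicit hydrogens from standard valence (C 4, N 3, O 2, S 2, halogen 1):
  atom 1: O, bond orders sum to 1 (valence 2) → 1 H
  atom 2: C, bond orders sum to 4 (valence 4) → 0 H
  atom 3: C, bond orders sum to 3 (valence 4) → 1 H
  atom 4: C, bond orders sum to 3 (valence 4) → 1 H
  atom 5: C, bond orders sum to 4 (valence 4) → 0 H
  atom 6: F (halogen, monovalent) → 0 H
  atom 7: N, bond orders sum to 3 (valence 3) → 0 H
  atom 8: C, bond orders sum to 4 (valence 4) → 0 H
  atom 9: S, bond orders sum to 1 (valence 2) → 1 H
Totals → C:5, H:4, F:1, N:1, O:1, S:1.
In Hill order: C5H4FNOS.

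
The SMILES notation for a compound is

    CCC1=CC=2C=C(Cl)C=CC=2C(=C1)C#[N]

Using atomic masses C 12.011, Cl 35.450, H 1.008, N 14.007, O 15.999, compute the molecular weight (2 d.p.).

215.68 g/mol

First, the molecular formula is C13H10ClN (counting implicit H from valence).
  C: 13 × 12.011 = 156.143
  Cl: 1 × 35.450 = 35.450
  H: 10 × 1.008 = 10.080
  N: 1 × 14.007 = 14.007
Sum: 13×12.011 + 1×35.450 + 10×1.008 + 1×14.007 = 215.680 → 215.68 g/mol.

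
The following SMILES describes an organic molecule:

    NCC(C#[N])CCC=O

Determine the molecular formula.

C6H10N2O

Walk through each heavy atom and fill implicit hydrogens from standard valence (C 4, N 3, O 2, S 2, halogen 1):
  atom 1: N, bond orders sum to 1 (valence 3) → 2 H
  atom 2: C, bond orders sum to 2 (valence 4) → 2 H
  atom 3: C, bond orders sum to 3 (valence 4) → 1 H
  atom 4: C, bond orders sum to 4 (valence 4) → 0 H
  atom 5: N with explicit H count 0
  atom 6: C, bond orders sum to 2 (valence 4) → 2 H
  atom 7: C, bond orders sum to 2 (valence 4) → 2 H
  atom 8: C, bond orders sum to 3 (valence 4) → 1 H
  atom 9: O, bond orders sum to 2 (valence 2) → 0 H
Totals → C:6, H:10, N:2, O:1.
In Hill order: C6H10N2O.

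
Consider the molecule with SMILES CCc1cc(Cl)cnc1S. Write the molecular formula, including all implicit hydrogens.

C7H8ClNS

Walk through each heavy atom and fill implicit hydrogens from standard valence (C 4, N 3, O 2, S 2, halogen 1); for lowercase aromatic atoms, an aromatic c carries 1 H when it has two neighbours and 0 H with three, and aromatic n carries 0 H:
  atom 1: C, bond orders sum to 1 (valence 4) → 3 H
  atom 2: C, bond orders sum to 2 (valence 4) → 2 H
  atom 3: aromatic c, 3 neighbours → 0 H
  atom 4: aromatic c, 2 neighbours → 1 H
  atom 5: aromatic c, 3 neighbours → 0 H
  atom 6: Cl (halogen, monovalent) → 0 H
  atom 7: aromatic c, 2 neighbours → 1 H
  atom 8: aromatic n, 2 neighbours → 0 H
  atom 9: aromatic c, 3 neighbours → 0 H
  atom 10: S, bond orders sum to 1 (valence 2) → 1 H
Totals → C:7, H:8, Cl:1, N:1, S:1.
In Hill order: C7H8ClNS.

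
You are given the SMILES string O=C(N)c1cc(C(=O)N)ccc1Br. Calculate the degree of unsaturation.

6

Molecular formula: C8H7BrN2O2.
DoU = (2C + 2 + N − H − X) / 2, where X is the halogen count and O/S are ignored.
    = (2·8 + 2 + 2 − 7 − 1) / 2 = 12 / 2 = 6.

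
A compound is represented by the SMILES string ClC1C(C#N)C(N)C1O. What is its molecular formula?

C5H7ClN2O

Walk through each heavy atom and fill implicit hydrogens from standard valence (C 4, N 3, O 2, S 2, halogen 1):
  atom 1: Cl (halogen, monovalent) → 0 H
  atom 2: C, bond orders sum to 3 (valence 4) → 1 H
  atom 3: C, bond orders sum to 3 (valence 4) → 1 H
  atom 4: C, bond orders sum to 4 (valence 4) → 0 H
  atom 5: N, bond orders sum to 3 (valence 3) → 0 H
  atom 6: C, bond orders sum to 3 (valence 4) → 1 H
  atom 7: N, bond orders sum to 1 (valence 3) → 2 H
  atom 8: C, bond orders sum to 3 (valence 4) → 1 H
  atom 9: O, bond orders sum to 1 (valence 2) → 1 H
Totals → C:5, H:7, Cl:1, N:2, O:1.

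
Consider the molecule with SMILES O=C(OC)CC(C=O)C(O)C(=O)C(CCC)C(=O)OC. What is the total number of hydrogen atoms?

20

Walk through each heavy atom and fill implicit hydrogens from standard valence (C 4, N 3, O 2, S 2, halogen 1):
  atom 1: O, bond orders sum to 2 (valence 2) → 0 H
  atom 2: C, bond orders sum to 4 (valence 4) → 0 H
  atom 3: O, bond orders sum to 2 (valence 2) → 0 H
  atom 4: C, bond orders sum to 1 (valence 4) → 3 H
  atom 5: C, bond orders sum to 2 (valence 4) → 2 H
  atom 6: C, bond orders sum to 3 (valence 4) → 1 H
  atom 7: C, bond orders sum to 3 (valence 4) → 1 H
  atom 8: O, bond orders sum to 2 (valence 2) → 0 H
  atom 9: C, bond orders sum to 3 (valence 4) → 1 H
  atom 10: O, bond orders sum to 1 (valence 2) → 1 H
  atom 11: C, bond orders sum to 4 (valence 4) → 0 H
  atom 12: O, bond orders sum to 2 (valence 2) → 0 H
  atom 13: C, bond orders sum to 3 (valence 4) → 1 H
  atom 14: C, bond orders sum to 2 (valence 4) → 2 H
  atom 15: C, bond orders sum to 2 (valence 4) → 2 H
  atom 16: C, bond orders sum to 1 (valence 4) → 3 H
  atom 17: C, bond orders sum to 4 (valence 4) → 0 H
  atom 18: O, bond orders sum to 2 (valence 2) → 0 H
  atom 19: O, bond orders sum to 2 (valence 2) → 0 H
  atom 20: C, bond orders sum to 1 (valence 4) → 3 H
Total hydrogens: 20.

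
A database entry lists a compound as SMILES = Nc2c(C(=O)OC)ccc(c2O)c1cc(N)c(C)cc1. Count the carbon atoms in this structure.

15

Count every carbon token in the SMILES (each C, including those in ring-closure positions and inside branches).
Carbon count: 15.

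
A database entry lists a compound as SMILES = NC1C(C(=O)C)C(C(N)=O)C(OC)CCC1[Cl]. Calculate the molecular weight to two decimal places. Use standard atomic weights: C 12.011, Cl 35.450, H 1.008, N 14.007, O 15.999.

First, the molecular formula is C11H19ClN2O3 (counting implicit H from valence).
  C: 11 × 12.011 = 132.121
  Cl: 1 × 35.450 = 35.450
  H: 19 × 1.008 = 19.152
  N: 2 × 14.007 = 28.014
  O: 3 × 15.999 = 47.997
Sum: 11×12.011 + 1×35.450 + 19×1.008 + 2×14.007 + 3×15.999 = 262.734 → 262.73 g/mol.

262.73 g/mol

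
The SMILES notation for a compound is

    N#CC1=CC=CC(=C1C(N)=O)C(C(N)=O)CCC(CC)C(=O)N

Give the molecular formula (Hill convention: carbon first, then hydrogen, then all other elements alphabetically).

C16H20N4O3

Walk through each heavy atom and fill implicit hydrogens from standard valence (C 4, N 3, O 2, S 2, halogen 1):
  atom 1: N, bond orders sum to 3 (valence 3) → 0 H
  atom 2: C, bond orders sum to 4 (valence 4) → 0 H
  atom 3: C, bond orders sum to 4 (valence 4) → 0 H
  atom 4: C, bond orders sum to 3 (valence 4) → 1 H
  atom 5: C, bond orders sum to 3 (valence 4) → 1 H
  atom 6: C, bond orders sum to 3 (valence 4) → 1 H
  atom 7: C, bond orders sum to 4 (valence 4) → 0 H
  atom 8: C, bond orders sum to 4 (valence 4) → 0 H
  atom 9: C, bond orders sum to 4 (valence 4) → 0 H
  atom 10: N, bond orders sum to 1 (valence 3) → 2 H
  atom 11: O, bond orders sum to 2 (valence 2) → 0 H
  atom 12: C, bond orders sum to 3 (valence 4) → 1 H
  atom 13: C, bond orders sum to 4 (valence 4) → 0 H
  atom 14: N, bond orders sum to 1 (valence 3) → 2 H
  atom 15: O, bond orders sum to 2 (valence 2) → 0 H
  atom 16: C, bond orders sum to 2 (valence 4) → 2 H
  atom 17: C, bond orders sum to 2 (valence 4) → 2 H
  atom 18: C, bond orders sum to 3 (valence 4) → 1 H
  atom 19: C, bond orders sum to 2 (valence 4) → 2 H
  atom 20: C, bond orders sum to 1 (valence 4) → 3 H
  atom 21: C, bond orders sum to 4 (valence 4) → 0 H
  atom 22: O, bond orders sum to 2 (valence 2) → 0 H
  atom 23: N, bond orders sum to 1 (valence 3) → 2 H
Totals → C:16, H:20, N:4, O:3.
In Hill order: C16H20N4O3.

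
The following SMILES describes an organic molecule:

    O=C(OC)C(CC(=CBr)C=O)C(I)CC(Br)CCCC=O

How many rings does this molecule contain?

In SMILES, each pair of matching ring-closure digits denotes one ring-closing bond; the number of such bonds equals the number of independent rings.
Ring-closure bonds here: 0.

0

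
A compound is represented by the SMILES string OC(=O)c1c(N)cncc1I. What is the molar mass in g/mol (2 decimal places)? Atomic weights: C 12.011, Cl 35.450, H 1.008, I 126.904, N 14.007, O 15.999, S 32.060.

First, the molecular formula is C6H5IN2O2 (counting implicit H from valence).
  C: 6 × 12.011 = 72.066
  H: 5 × 1.008 = 5.040
  I: 1 × 126.904 = 126.904
  N: 2 × 14.007 = 28.014
  O: 2 × 15.999 = 31.998
Sum: 6×12.011 + 5×1.008 + 1×126.904 + 2×14.007 + 2×15.999 = 264.022 → 264.02 g/mol.

264.02 g/mol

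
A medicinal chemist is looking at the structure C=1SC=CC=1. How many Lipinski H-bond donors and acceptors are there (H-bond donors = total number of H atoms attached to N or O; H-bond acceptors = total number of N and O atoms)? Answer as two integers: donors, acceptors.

0, 0

Donors: find every N or O and count the H atoms it carries.
  (no N or O atoms present)
Lipinski HBD = 0.
Acceptors: N atoms = 0, O atoms = 0 → HBA = 0.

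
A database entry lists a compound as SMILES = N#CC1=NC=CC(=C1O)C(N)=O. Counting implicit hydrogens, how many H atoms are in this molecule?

Walk through each heavy atom and fill implicit hydrogens from standard valence (C 4, N 3, O 2, S 2, halogen 1):
  atom 1: N, bond orders sum to 3 (valence 3) → 0 H
  atom 2: C, bond orders sum to 4 (valence 4) → 0 H
  atom 3: C, bond orders sum to 4 (valence 4) → 0 H
  atom 4: N, bond orders sum to 3 (valence 3) → 0 H
  atom 5: C, bond orders sum to 3 (valence 4) → 1 H
  atom 6: C, bond orders sum to 3 (valence 4) → 1 H
  atom 7: C, bond orders sum to 4 (valence 4) → 0 H
  atom 8: C, bond orders sum to 4 (valence 4) → 0 H
  atom 9: O, bond orders sum to 1 (valence 2) → 1 H
  atom 10: C, bond orders sum to 4 (valence 4) → 0 H
  atom 11: N, bond orders sum to 1 (valence 3) → 2 H
  atom 12: O, bond orders sum to 2 (valence 2) → 0 H
Total hydrogens: 5.

5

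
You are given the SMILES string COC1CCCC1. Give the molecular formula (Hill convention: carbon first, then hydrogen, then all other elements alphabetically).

Walk through each heavy atom and fill implicit hydrogens from standard valence (C 4, N 3, O 2, S 2, halogen 1):
  atom 1: C, bond orders sum to 1 (valence 4) → 3 H
  atom 2: O, bond orders sum to 2 (valence 2) → 0 H
  atom 3: C, bond orders sum to 3 (valence 4) → 1 H
  atom 4: C, bond orders sum to 2 (valence 4) → 2 H
  atom 5: C, bond orders sum to 2 (valence 4) → 2 H
  atom 6: C, bond orders sum to 2 (valence 4) → 2 H
  atom 7: C, bond orders sum to 2 (valence 4) → 2 H
Totals → C:6, H:12, O:1.
In Hill order: C6H12O.

C6H12O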